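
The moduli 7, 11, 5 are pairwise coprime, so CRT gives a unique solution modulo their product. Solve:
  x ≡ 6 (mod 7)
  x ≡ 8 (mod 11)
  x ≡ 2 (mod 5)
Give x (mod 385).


Moduli 7, 11, 5 are pairwise coprime; by CRT there is a unique solution modulo M = 7 · 11 · 5 = 385.
Solve pairwise, accumulating the modulus:
  Start with x ≡ 6 (mod 7).
  Combine with x ≡ 8 (mod 11): since gcd(7, 11) = 1, we get a unique residue mod 77.
    Write x = 6 + 7·t and substitute into x ≡ 8 (mod 11): 7·t ≡ 8 − 6 = 2 (mod 11).
    The inverse of 7 mod 11 is 8 (since 7·8 = 56 = 5·11 + 1), so t ≡ 8·2 = 16 ≡ 5 (mod 11).
    Then x = 6 + 7·5 = 41, valid modulo lcm(7, 11) = 77: x ≡ 41 (mod 77).
  Combine with x ≡ 2 (mod 5): since gcd(77, 5) = 1, we get a unique residue mod 385.
    Write x = 41 + 77·t and substitute into x ≡ 2 (mod 5): 77·t ≡ 2 − 41 = -39 (mod 5).
    Reduce coefficients mod 5: 2·t ≡ 1 (mod 5).
    The inverse of 2 mod 5 is 3 (since 2·3 = 6 = 1·5 + 1), so t ≡ 3·1 = 3 ≡ 3 (mod 5).
    Then x = 41 + 77·3 = 272, valid modulo lcm(77, 5) = 385: x ≡ 272 (mod 385).
Verify: 272 mod 7 = 6 ✓, 272 mod 11 = 8 ✓, 272 mod 5 = 2 ✓.

x ≡ 272 (mod 385).


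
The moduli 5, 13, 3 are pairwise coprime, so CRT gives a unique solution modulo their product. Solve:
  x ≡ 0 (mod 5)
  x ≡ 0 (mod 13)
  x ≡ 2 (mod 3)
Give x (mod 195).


Moduli 5, 13, 3 are pairwise coprime; by CRT there is a unique solution modulo M = 5 · 13 · 3 = 195.
Solve pairwise, accumulating the modulus:
  Start with x ≡ 0 (mod 5).
  Combine with x ≡ 0 (mod 13): since gcd(5, 13) = 1, we get a unique residue mod 65.
    Write x = 0 + 5·t and substitute into x ≡ 0 (mod 13): 5·t ≡ 0 − 0 = 0 (mod 13).
    The inverse of 5 mod 13 is 8 (since 5·8 = 40 = 3·13 + 1), so t ≡ 8·0 = 0 ≡ 0 (mod 13).
    Then x = 0 + 5·0 = 0, valid modulo lcm(5, 13) = 65: x ≡ 0 (mod 65).
  Combine with x ≡ 2 (mod 3): since gcd(65, 3) = 1, we get a unique residue mod 195.
    Write x = 0 + 65·t and substitute into x ≡ 2 (mod 3): 65·t ≡ 2 − 0 = 2 (mod 3).
    Reduce coefficients mod 3: 2·t ≡ 2 (mod 3).
    The inverse of 2 mod 3 is 2 (since 2·2 = 4 = 1·3 + 1), so t ≡ 2·2 = 4 ≡ 1 (mod 3).
    Then x = 0 + 65·1 = 65, valid modulo lcm(65, 3) = 195: x ≡ 65 (mod 195).
Verify: 65 mod 5 = 0 ✓, 65 mod 13 = 0 ✓, 65 mod 3 = 2 ✓.

x ≡ 65 (mod 195).


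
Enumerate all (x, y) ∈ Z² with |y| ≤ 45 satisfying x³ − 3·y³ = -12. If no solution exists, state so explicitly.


The equation is x³ - 3y³ = -12. For fixed y, x³ = 3·y³ − 12, so a solution requires the RHS to be a perfect cube.
Strategy: iterate y from -45 to 45, compute RHS = 3·y³ − 12, and check whether it is a (positive or negative) perfect cube.
Check small values of y:
  y = 0: RHS = -12 is not a perfect cube.
  y = 1: RHS = -9 is not a perfect cube.
  y = -1: RHS = -15 is not a perfect cube.
  y = 2: RHS = 12 is not a perfect cube.
  y = -2: RHS = -36 is not a perfect cube.
  y = 3: RHS = 69 is not a perfect cube.
  y = -3: RHS = -93 is not a perfect cube.
Continuing the search up to |y| = 45 finds no solutions either.
No (x, y) in the scanned range satisfies the equation.

No integer solutions with |y| ≤ 45.


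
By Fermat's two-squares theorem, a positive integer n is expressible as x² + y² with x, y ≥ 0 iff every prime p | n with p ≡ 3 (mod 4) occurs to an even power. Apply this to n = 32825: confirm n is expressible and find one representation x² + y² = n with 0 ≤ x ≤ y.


Step 1: Factor n = 32825 = 5^2 · 13 · 101.
Step 2: Check the mod-4 condition on each prime factor: 5 ≡ 1 (mod 4), exponent 2; 13 ≡ 1 (mod 4), exponent 1; 101 ≡ 1 (mod 4), exponent 1.
All primes ≡ 3 (mod 4) appear to even exponent (or don't appear), so by the two-squares theorem n IS expressible as a sum of two squares.
Step 3: Build a representation. Group n = k² · m with k = 5 and m = 13 · 101 = 1313 (a product of primes ≡ 1 (mod 4)); a representation of m scales to one of n via (k·x)² + (k·y)² = k²(x² + y²). Each prime p ≡ 1 (mod 4) is itself a sum of two squares; find a² by testing p − a² for a perfect square:
  13: 13 − 1² = 12, 13 − 2² = 9 = 3² ⇒ 13 = 2² + 3².
  101: 101 − 1² = 100 = 10² ⇒ 101 = 1² + 10².
  Combine using the Brahmagupta–Fibonacci identity (a² + b²)(c² + d²) = (ac − bd)² + (ad + bc)² = (ac + bd)² + (ad − bc)²:
  13 · 101 = 1313: from (2² + 3²)(1² + 10²), take (2·1 − 3·10, 2·10 + 3·1) = (2 − 30, 20 + 3) = (-28, 23); dropping signs (only squares matter) gives (28, 23); check 28² + 23² = 784 + 529 = 1313 ✓.
  Scale by k = 5: (5·28, 5·23) = (140, 115).
Step 4: Order so x ≤ y and verify: 115² + 140² = 13225 + 19600 = 32825 = n. ✓

n = 32825 = 115² + 140² (one valid representation with x ≤ y).


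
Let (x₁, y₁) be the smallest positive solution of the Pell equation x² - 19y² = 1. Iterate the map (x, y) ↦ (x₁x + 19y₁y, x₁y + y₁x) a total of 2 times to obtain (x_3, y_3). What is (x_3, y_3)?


Step 1: Find the fundamental solution (x₁, y₁) of x² - 19y² = 1.
  Expand √19 as a continued fraction. a₀ = ⌊√19⌋ = 4; iterate m_{k+1} = d_k·a_k − m_k, d_{k+1} = (19 − m_{k+1}²)/d_k, a_{k+1} = ⌊(a₀ + m_{k+1})/d_{k+1}⌋ (starting m₀ = 0, d₀ = 1), with convergents p_k = a_k·p_{k-1} + p_{k-2}, q_k = a_k·q_{k-1} + q_{k-2} (p₋₁ = 1, q₋₁ = 0):
  k = 0: a₀ = 4; p₀/q₀ = 4/1; p₀² − 19·q₀² = 16 − 19 = -3.
  k = 1: m = 4, d = 3, a = ⌊(4 + 4)/3⌋ = 2; p/q = (2·4 + 1)/(2·1 + 0) = 9/2; p² − 19·q² = 81 − 76 = 5.
  k = 2: m = 2, d = 5, a = ⌊(4 + 2)/5⌋ = 1; p/q = (1·9 + 4)/(1·2 + 1) = 13/3; p² − 19·q² = 169 − 171 = -2.
  k = 3: m = 3, d = 2, a = ⌊(4 + 3)/2⌋ = 3; p/q = (3·13 + 9)/(3·3 + 2) = 48/11; p² − 19·q² = 2304 − 2299 = 5.
  k = 4: m = 3, d = 5, a = ⌊(4 + 3)/5⌋ = 1; p/q = (1·48 + 13)/(1·11 + 3) = 61/14; p² − 19·q² = 3721 − 3724 = -3.
  k = 5: m = 2, d = 3, a = ⌊(4 + 2)/3⌋ = 2; p/q = (2·61 + 48)/(2·14 + 11) = 170/39; p² − 19·q² = 28900 − 28899 = 1.
  The first convergent with p² − 19·q² = 1 gives the fundamental solution (x₁, y₁) = (170, 39).
Step 2: Apply the recurrence (x_{n+1}, y_{n+1}) = (x₁x_n + 19y₁y_n, x₁y_n + y₁x_n) repeatedly.
  From (x_1, y_1) = (170, 39): x_2 = 170·170 + 19·39·39 = 57799; y_2 = 170·39 + 39·170 = 13260.
  From (x_2, y_2) = (57799, 13260): x_3 = 170·57799 + 19·39·13260 = 19651490; y_3 = 170·13260 + 39·57799 = 4508361.
Step 3: Verify x_3² - 19·y_3² = 386181059220100 - 386181059220099 = 1 (should be 1). ✓

(x_1, y_1) = (170, 39); (x_3, y_3) = (19651490, 4508361).


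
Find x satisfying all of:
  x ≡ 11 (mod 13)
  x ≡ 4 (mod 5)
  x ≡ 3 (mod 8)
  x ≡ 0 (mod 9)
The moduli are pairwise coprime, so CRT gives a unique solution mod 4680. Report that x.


Product of moduli M = 13 · 5 · 8 · 9 = 4680.
Merge one congruence at a time:
  Start: x ≡ 11 (mod 13).
  Combine with x ≡ 4 (mod 5); new modulus lcm = 65.
    Write x = 11 + 13·t and substitute into x ≡ 4 (mod 5): 13·t ≡ 4 − 11 = -7 (mod 5).
    Reduce coefficients mod 5: 3·t ≡ 3 (mod 5).
    The inverse of 3 mod 5 is 2 (since 3·2 = 6 = 1·5 + 1), so t ≡ 2·3 = 6 ≡ 1 (mod 5).
    Then x = 11 + 13·1 = 24, valid modulo lcm(13, 5) = 65: x ≡ 24 (mod 65).
  Combine with x ≡ 3 (mod 8); new modulus lcm = 520.
    Write x = 24 + 65·t and substitute into x ≡ 3 (mod 8): 65·t ≡ 3 − 24 = -21 (mod 8).
    Reduce coefficients mod 8: 1·t ≡ 3 (mod 8).
    So t ≡ 3 (mod 8).
    Then x = 24 + 65·3 = 219, valid modulo lcm(65, 8) = 520: x ≡ 219 (mod 520).
  Combine with x ≡ 0 (mod 9); new modulus lcm = 4680.
    Write x = 219 + 520·t and substitute into x ≡ 0 (mod 9): 520·t ≡ 0 − 219 = -219 (mod 9).
    Reduce coefficients mod 9: 7·t ≡ 6 (mod 9).
    The inverse of 7 mod 9 is 4 (since 7·4 = 28 = 3·9 + 1), so t ≡ 4·6 = 24 ≡ 6 (mod 9).
    Then x = 219 + 520·6 = 3339, valid modulo lcm(520, 9) = 4680: x ≡ 3339 (mod 4680).
Verify against each original: 3339 mod 13 = 11, 3339 mod 5 = 4, 3339 mod 8 = 3, 3339 mod 9 = 0.

x ≡ 3339 (mod 4680).


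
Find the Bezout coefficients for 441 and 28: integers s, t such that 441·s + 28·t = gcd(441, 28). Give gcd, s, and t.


Euclidean algorithm on (441, 28) — divide until remainder is 0:
  441 = 15 · 28 + 21
  28 = 1 · 21 + 7
  21 = 3 · 7 + 0
gcd(441, 28) = 7.
Track Bezout coefficients alongside the remainders: start with r₀ = 441 = a·1 + b·0 (s = 1, t = 0) and r₁ = 28 = a·0 + b·1 (s = 0, t = 1); each new remainder r_{k+1} = r_{k-1} − q_k·r_k inherits s_{k+1} = s_{k-1} − q_k·s_k, t_{k+1} = t_{k-1} − q_k·t_k, so r_k = a·s_k + b·t_k at every step:
  q = 15: r = 21, s = 1 − 15·0 = 1, t = 0 − 15·1 = -15  (check: 441·1 + 28·(-15) = 21)
  q = 1: r = 7, s = 0 − 1·1 = -1, t = 1 − 1·(-15) = 16  (check: 441·(-1) + 28·16 = 7)
The row with r = 7 (the gcd) gives the Bezout coefficients s = -1, t = 16.
Result: 441 · (-1) + 28 · (16) = 7.

gcd(441, 28) = 7; s = -1, t = 16 (check: 441·(-1) + 28·16 = 7).


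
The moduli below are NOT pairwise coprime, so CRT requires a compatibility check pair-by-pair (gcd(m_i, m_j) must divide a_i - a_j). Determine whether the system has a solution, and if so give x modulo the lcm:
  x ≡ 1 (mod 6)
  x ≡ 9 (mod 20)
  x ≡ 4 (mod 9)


Moduli 6, 20, 9 are not pairwise coprime, so CRT works modulo lcm(m_i) when all pairwise compatibility conditions hold.
Pairwise compatibility: gcd(m_i, m_j) must divide a_i - a_j for every pair.
Merge one congruence at a time:
  Start: x ≡ 1 (mod 6).
  Combine with x ≡ 9 (mod 20): gcd(6, 20) = 2; 9 - 1 = 8, which IS divisible by 2, so compatible.
    Write x = 1 + 6·t and substitute into x ≡ 9 (mod 20): 6·t ≡ 9 − 1 = 8 (mod 20).
    Divide the congruence (and modulus) by g = 2: 3·t ≡ 4 (mod 10).
    The inverse of 3 mod 10 is 7 (since 3·7 = 21 = 2·10 + 1), so t ≡ 7·4 = 28 ≡ 8 (mod 10).
    Then x = 1 + 6·8 = 49, valid modulo lcm(6, 20) = 60: x ≡ 49 (mod 60).
  Combine with x ≡ 4 (mod 9): gcd(60, 9) = 3; 4 - 49 = -45, which IS divisible by 3, so compatible.
    Write x = 49 + 60·t and substitute into x ≡ 4 (mod 9): 60·t ≡ 4 − 49 = -45 (mod 9).
    Divide the congruence (and modulus) by g = 3: 20·t ≡ -15 (mod 3).
    Reduce coefficients mod 3: 2·t ≡ 0 (mod 3).
    The inverse of 2 mod 3 is 2 (since 2·2 = 4 = 1·3 + 1), so t ≡ 2·0 = 0 ≡ 0 (mod 3).
    Then x = 49 + 60·0 = 49, valid modulo lcm(60, 9) = 180: x ≡ 49 (mod 180).
Verify: 49 mod 6 = 1, 49 mod 20 = 9, 49 mod 9 = 4.

x ≡ 49 (mod 180).


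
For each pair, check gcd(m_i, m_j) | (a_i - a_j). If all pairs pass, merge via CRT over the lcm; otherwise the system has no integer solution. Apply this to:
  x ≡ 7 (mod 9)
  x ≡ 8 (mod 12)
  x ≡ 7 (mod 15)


Moduli 9, 12, 15 are not pairwise coprime, so CRT works modulo lcm(m_i) when all pairwise compatibility conditions hold.
Pairwise compatibility: gcd(m_i, m_j) must divide a_i - a_j for every pair.
Merge one congruence at a time:
  Start: x ≡ 7 (mod 9).
  Combine with x ≡ 8 (mod 12): gcd(9, 12) = 3, and 8 - 7 = 1 is NOT divisible by 3.
    ⇒ system is inconsistent (no integer solution).

No solution (the system is inconsistent).


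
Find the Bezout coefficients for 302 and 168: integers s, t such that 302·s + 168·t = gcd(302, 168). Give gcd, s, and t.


Euclidean algorithm on (302, 168) — divide until remainder is 0:
  302 = 1 · 168 + 134
  168 = 1 · 134 + 34
  134 = 3 · 34 + 32
  34 = 1 · 32 + 2
  32 = 16 · 2 + 0
gcd(302, 168) = 2.
Track Bezout coefficients alongside the remainders: start with r₀ = 302 = a·1 + b·0 (s = 1, t = 0) and r₁ = 168 = a·0 + b·1 (s = 0, t = 1); each new remainder r_{k+1} = r_{k-1} − q_k·r_k inherits s_{k+1} = s_{k-1} − q_k·s_k, t_{k+1} = t_{k-1} − q_k·t_k, so r_k = a·s_k + b·t_k at every step:
  q = 1: r = 134, s = 1 − 1·0 = 1, t = 0 − 1·1 = -1  (check: 302·1 + 168·(-1) = 134)
  q = 1: r = 34, s = 0 − 1·1 = -1, t = 1 − 1·(-1) = 2  (check: 302·(-1) + 168·2 = 34)
  q = 3: r = 32, s = 1 − 3·(-1) = 4, t = -1 − 3·2 = -7  (check: 302·4 + 168·(-7) = 32)
  q = 1: r = 2, s = -1 − 1·4 = -5, t = 2 − 1·(-7) = 9  (check: 302·(-5) + 168·9 = 2)
The row with r = 2 (the gcd) gives the Bezout coefficients s = -5, t = 9.
Result: 302 · (-5) + 168 · (9) = 2.

gcd(302, 168) = 2; s = -5, t = 9 (check: 302·(-5) + 168·9 = 2).


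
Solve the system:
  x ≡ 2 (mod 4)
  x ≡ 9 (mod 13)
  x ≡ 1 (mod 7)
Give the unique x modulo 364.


Moduli 4, 13, 7 are pairwise coprime; by CRT there is a unique solution modulo M = 4 · 13 · 7 = 364.
Solve pairwise, accumulating the modulus:
  Start with x ≡ 2 (mod 4).
  Combine with x ≡ 9 (mod 13): since gcd(4, 13) = 1, we get a unique residue mod 52.
    Write x = 2 + 4·t and substitute into x ≡ 9 (mod 13): 4·t ≡ 9 − 2 = 7 (mod 13).
    The inverse of 4 mod 13 is 10 (since 4·10 = 40 = 3·13 + 1), so t ≡ 10·7 = 70 ≡ 5 (mod 13).
    Then x = 2 + 4·5 = 22, valid modulo lcm(4, 13) = 52: x ≡ 22 (mod 52).
  Combine with x ≡ 1 (mod 7): since gcd(52, 7) = 1, we get a unique residue mod 364.
    Write x = 22 + 52·t and substitute into x ≡ 1 (mod 7): 52·t ≡ 1 − 22 = -21 (mod 7).
    Reduce coefficients mod 7: 3·t ≡ 0 (mod 7).
    The inverse of 3 mod 7 is 5 (since 3·5 = 15 = 2·7 + 1), so t ≡ 5·0 = 0 ≡ 0 (mod 7).
    Then x = 22 + 52·0 = 22, valid modulo lcm(52, 7) = 364: x ≡ 22 (mod 364).
Verify: 22 mod 4 = 2 ✓, 22 mod 13 = 9 ✓, 22 mod 7 = 1 ✓.

x ≡ 22 (mod 364).


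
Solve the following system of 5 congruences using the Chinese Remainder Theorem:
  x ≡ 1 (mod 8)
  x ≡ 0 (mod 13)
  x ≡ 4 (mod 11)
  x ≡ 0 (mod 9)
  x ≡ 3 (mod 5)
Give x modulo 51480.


Product of moduli M = 8 · 13 · 11 · 9 · 5 = 51480.
Merge one congruence at a time:
  Start: x ≡ 1 (mod 8).
  Combine with x ≡ 0 (mod 13); new modulus lcm = 104.
    Write x = 1 + 8·t and substitute into x ≡ 0 (mod 13): 8·t ≡ 0 − 1 = -1 (mod 13).
    Reduce coefficients mod 13: 8·t ≡ 12 (mod 13).
    The inverse of 8 mod 13 is 5 (since 8·5 = 40 = 3·13 + 1), so t ≡ 5·12 = 60 ≡ 8 (mod 13).
    Then x = 1 + 8·8 = 65, valid modulo lcm(8, 13) = 104: x ≡ 65 (mod 104).
  Combine with x ≡ 4 (mod 11); new modulus lcm = 1144.
    Write x = 65 + 104·t and substitute into x ≡ 4 (mod 11): 104·t ≡ 4 − 65 = -61 (mod 11).
    Reduce coefficients mod 11: 5·t ≡ 5 (mod 11).
    The inverse of 5 mod 11 is 9 (since 5·9 = 45 = 4·11 + 1), so t ≡ 9·5 = 45 ≡ 1 (mod 11).
    Then x = 65 + 104·1 = 169, valid modulo lcm(104, 11) = 1144: x ≡ 169 (mod 1144).
  Combine with x ≡ 0 (mod 9); new modulus lcm = 10296.
    Write x = 169 + 1144·t and substitute into x ≡ 0 (mod 9): 1144·t ≡ 0 − 169 = -169 (mod 9).
    Reduce coefficients mod 9: 1·t ≡ 2 (mod 9).
    So t ≡ 2 (mod 9).
    Then x = 169 + 1144·2 = 2457, valid modulo lcm(1144, 9) = 10296: x ≡ 2457 (mod 10296).
  Combine with x ≡ 3 (mod 5); new modulus lcm = 51480.
    Write x = 2457 + 10296·t and substitute into x ≡ 3 (mod 5): 10296·t ≡ 3 − 2457 = -2454 (mod 5).
    Reduce coefficients mod 5: 1·t ≡ 1 (mod 5).
    So t ≡ 1 (mod 5).
    Then x = 2457 + 10296·1 = 12753, valid modulo lcm(10296, 5) = 51480: x ≡ 12753 (mod 51480).
Verify against each original: 12753 mod 8 = 1, 12753 mod 13 = 0, 12753 mod 11 = 4, 12753 mod 9 = 0, 12753 mod 5 = 3.

x ≡ 12753 (mod 51480).


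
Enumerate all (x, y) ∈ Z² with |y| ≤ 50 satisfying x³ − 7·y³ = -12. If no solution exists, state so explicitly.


The equation is x³ - 7y³ = -12. For fixed y, x³ = 7·y³ − 12, so a solution requires the RHS to be a perfect cube.
Strategy: iterate y from -50 to 50, compute RHS = 7·y³ − 12, and check whether it is a (positive or negative) perfect cube.
Check small values of y:
  y = 0: RHS = -12 is not a perfect cube.
  y = 1: RHS = -5 is not a perfect cube.
  y = -1: RHS = -19 is not a perfect cube.
  y = 2: RHS = 44 is not a perfect cube.
  y = -2: RHS = -68 is not a perfect cube.
  y = 3: RHS = 177 is not a perfect cube.
  y = -3: RHS = -201 is not a perfect cube.
Continuing the search up to |y| = 50 finds no solutions either.
No (x, y) in the scanned range satisfies the equation.

No integer solutions with |y| ≤ 50.


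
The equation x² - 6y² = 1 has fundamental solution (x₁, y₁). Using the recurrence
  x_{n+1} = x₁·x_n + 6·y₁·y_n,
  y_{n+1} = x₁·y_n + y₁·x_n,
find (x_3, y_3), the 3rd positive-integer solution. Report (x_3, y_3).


Step 1: Find the fundamental solution (x₁, y₁) of x² - 6y² = 1.
  Expand √6 as a continued fraction. a₀ = ⌊√6⌋ = 2; iterate m_{k+1} = d_k·a_k − m_k, d_{k+1} = (6 − m_{k+1}²)/d_k, a_{k+1} = ⌊(a₀ + m_{k+1})/d_{k+1}⌋ (starting m₀ = 0, d₀ = 1), with convergents p_k = a_k·p_{k-1} + p_{k-2}, q_k = a_k·q_{k-1} + q_{k-2} (p₋₁ = 1, q₋₁ = 0):
  k = 0: a₀ = 2; p₀/q₀ = 2/1; p₀² − 6·q₀² = 4 − 6 = -2.
  k = 1: m = 2, d = 2, a = ⌊(2 + 2)/2⌋ = 2; p/q = (2·2 + 1)/(2·1 + 0) = 5/2; p² − 6·q² = 25 − 24 = 1.
  The first convergent with p² − 6·q² = 1 gives the fundamental solution (x₁, y₁) = (5, 2).
Step 2: Apply the recurrence (x_{n+1}, y_{n+1}) = (x₁x_n + 6y₁y_n, x₁y_n + y₁x_n) repeatedly.
  From (x_1, y_1) = (5, 2): x_2 = 5·5 + 6·2·2 = 49; y_2 = 5·2 + 2·5 = 20.
  From (x_2, y_2) = (49, 20): x_3 = 5·49 + 6·2·20 = 485; y_3 = 5·20 + 2·49 = 198.
Step 3: Verify x_3² - 6·y_3² = 235225 - 235224 = 1 (should be 1). ✓

(x_1, y_1) = (5, 2); (x_3, y_3) = (485, 198).


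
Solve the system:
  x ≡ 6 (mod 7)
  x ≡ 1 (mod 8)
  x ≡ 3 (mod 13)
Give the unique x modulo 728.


Moduli 7, 8, 13 are pairwise coprime; by CRT there is a unique solution modulo M = 7 · 8 · 13 = 728.
Solve pairwise, accumulating the modulus:
  Start with x ≡ 6 (mod 7).
  Combine with x ≡ 1 (mod 8): since gcd(7, 8) = 1, we get a unique residue mod 56.
    Write x = 6 + 7·t and substitute into x ≡ 1 (mod 8): 7·t ≡ 1 − 6 = -5 (mod 8).
    Reduce coefficients mod 8: 7·t ≡ 3 (mod 8).
    The inverse of 7 mod 8 is 7 (since 7·7 = 49 = 6·8 + 1), so t ≡ 7·3 = 21 ≡ 5 (mod 8).
    Then x = 6 + 7·5 = 41, valid modulo lcm(7, 8) = 56: x ≡ 41 (mod 56).
  Combine with x ≡ 3 (mod 13): since gcd(56, 13) = 1, we get a unique residue mod 728.
    Write x = 41 + 56·t and substitute into x ≡ 3 (mod 13): 56·t ≡ 3 − 41 = -38 (mod 13).
    Reduce coefficients mod 13: 4·t ≡ 1 (mod 13).
    The inverse of 4 mod 13 is 10 (since 4·10 = 40 = 3·13 + 1), so t ≡ 10·1 = 10 ≡ 10 (mod 13).
    Then x = 41 + 56·10 = 601, valid modulo lcm(56, 13) = 728: x ≡ 601 (mod 728).
Verify: 601 mod 7 = 6 ✓, 601 mod 8 = 1 ✓, 601 mod 13 = 3 ✓.

x ≡ 601 (mod 728).


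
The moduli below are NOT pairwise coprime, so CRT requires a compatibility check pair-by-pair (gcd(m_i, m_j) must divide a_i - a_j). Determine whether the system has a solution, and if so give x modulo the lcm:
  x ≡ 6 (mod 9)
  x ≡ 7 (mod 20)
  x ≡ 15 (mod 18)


Moduli 9, 20, 18 are not pairwise coprime, so CRT works modulo lcm(m_i) when all pairwise compatibility conditions hold.
Pairwise compatibility: gcd(m_i, m_j) must divide a_i - a_j for every pair.
Merge one congruence at a time:
  Start: x ≡ 6 (mod 9).
  Combine with x ≡ 7 (mod 20): gcd(9, 20) = 1; 7 - 6 = 1, which IS divisible by 1, so compatible.
    Write x = 6 + 9·t and substitute into x ≡ 7 (mod 20): 9·t ≡ 7 − 6 = 1 (mod 20).
    The inverse of 9 mod 20 is 9 (since 9·9 = 81 = 4·20 + 1), so t ≡ 9·1 = 9 ≡ 9 (mod 20).
    Then x = 6 + 9·9 = 87, valid modulo lcm(9, 20) = 180: x ≡ 87 (mod 180).
  Combine with x ≡ 15 (mod 18): gcd(180, 18) = 18; 15 - 87 = -72, which IS divisible by 18, so compatible.
    Write x = 87 + 180·t and substitute into x ≡ 15 (mod 18): 180·t ≡ 15 − 87 = -72 (mod 18).
    Divide the congruence (and modulus) by g = 18: 10·t ≡ -4 (mod 1).
    Modulo 1 every t works; take t = 0.
    Then x = 87 + 180·0 = 87, valid modulo lcm(180, 18) = 180: x ≡ 87 (mod 180).
Verify: 87 mod 9 = 6, 87 mod 20 = 7, 87 mod 18 = 15.

x ≡ 87 (mod 180).


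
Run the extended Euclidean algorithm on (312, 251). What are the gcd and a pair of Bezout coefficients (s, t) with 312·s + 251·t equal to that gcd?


Euclidean algorithm on (312, 251) — divide until remainder is 0:
  312 = 1 · 251 + 61
  251 = 4 · 61 + 7
  61 = 8 · 7 + 5
  7 = 1 · 5 + 2
  5 = 2 · 2 + 1
  2 = 2 · 1 + 0
gcd(312, 251) = 1.
Track Bezout coefficients alongside the remainders: start with r₀ = 312 = a·1 + b·0 (s = 1, t = 0) and r₁ = 251 = a·0 + b·1 (s = 0, t = 1); each new remainder r_{k+1} = r_{k-1} − q_k·r_k inherits s_{k+1} = s_{k-1} − q_k·s_k, t_{k+1} = t_{k-1} − q_k·t_k, so r_k = a·s_k + b·t_k at every step:
  q = 1: r = 61, s = 1 − 1·0 = 1, t = 0 − 1·1 = -1  (check: 312·1 + 251·(-1) = 61)
  q = 4: r = 7, s = 0 − 4·1 = -4, t = 1 − 4·(-1) = 5  (check: 312·(-4) + 251·5 = 7)
  q = 8: r = 5, s = 1 − 8·(-4) = 33, t = -1 − 8·5 = -41  (check: 312·33 + 251·(-41) = 5)
  q = 1: r = 2, s = -4 − 1·33 = -37, t = 5 − 1·(-41) = 46  (check: 312·(-37) + 251·46 = 2)
  q = 2: r = 1, s = 33 − 2·(-37) = 107, t = -41 − 2·46 = -133  (check: 312·107 + 251·(-133) = 1)
The row with r = 1 (the gcd) gives the Bezout coefficients s = 107, t = -133.
Result: 312 · (107) + 251 · (-133) = 1.

gcd(312, 251) = 1; s = 107, t = -133 (check: 312·107 + 251·(-133) = 1).


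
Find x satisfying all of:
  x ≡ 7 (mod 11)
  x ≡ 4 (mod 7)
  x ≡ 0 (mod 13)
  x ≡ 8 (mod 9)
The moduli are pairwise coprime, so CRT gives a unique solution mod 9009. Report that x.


Product of moduli M = 11 · 7 · 13 · 9 = 9009.
Merge one congruence at a time:
  Start: x ≡ 7 (mod 11).
  Combine with x ≡ 4 (mod 7); new modulus lcm = 77.
    Write x = 7 + 11·t and substitute into x ≡ 4 (mod 7): 11·t ≡ 4 − 7 = -3 (mod 7).
    Reduce coefficients mod 7: 4·t ≡ 4 (mod 7).
    The inverse of 4 mod 7 is 2 (since 4·2 = 8 = 1·7 + 1), so t ≡ 2·4 = 8 ≡ 1 (mod 7).
    Then x = 7 + 11·1 = 18, valid modulo lcm(11, 7) = 77: x ≡ 18 (mod 77).
  Combine with x ≡ 0 (mod 13); new modulus lcm = 1001.
    Write x = 18 + 77·t and substitute into x ≡ 0 (mod 13): 77·t ≡ 0 − 18 = -18 (mod 13).
    Reduce coefficients mod 13: 12·t ≡ 8 (mod 13).
    The inverse of 12 mod 13 is 12 (since 12·12 = 144 = 11·13 + 1), so t ≡ 12·8 = 96 ≡ 5 (mod 13).
    Then x = 18 + 77·5 = 403, valid modulo lcm(77, 13) = 1001: x ≡ 403 (mod 1001).
  Combine with x ≡ 8 (mod 9); new modulus lcm = 9009.
    Write x = 403 + 1001·t and substitute into x ≡ 8 (mod 9): 1001·t ≡ 8 − 403 = -395 (mod 9).
    Reduce coefficients mod 9: 2·t ≡ 1 (mod 9).
    The inverse of 2 mod 9 is 5 (since 2·5 = 10 = 1·9 + 1), so t ≡ 5·1 = 5 ≡ 5 (mod 9).
    Then x = 403 + 1001·5 = 5408, valid modulo lcm(1001, 9) = 9009: x ≡ 5408 (mod 9009).
Verify against each original: 5408 mod 11 = 7, 5408 mod 7 = 4, 5408 mod 13 = 0, 5408 mod 9 = 8.

x ≡ 5408 (mod 9009).


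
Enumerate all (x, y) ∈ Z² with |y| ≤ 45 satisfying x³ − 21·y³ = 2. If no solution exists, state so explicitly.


The equation is x³ - 21y³ = 2. For fixed y, x³ = 21·y³ + 2, so a solution requires the RHS to be a perfect cube.
Strategy: iterate y from -45 to 45, compute RHS = 21·y³ + 2, and check whether it is a (positive or negative) perfect cube.
Check small values of y:
  y = 0: RHS = 2 is not a perfect cube.
  y = 1: RHS = 23 is not a perfect cube.
  y = -1: RHS = -19 is not a perfect cube.
  y = 2: RHS = 170 is not a perfect cube.
  y = -2: RHS = -166 is not a perfect cube.
  y = 3: RHS = 569 is not a perfect cube.
  y = -3: RHS = -565 is not a perfect cube.
Continuing the search up to |y| = 45 finds no solutions either.
No (x, y) in the scanned range satisfies the equation.

No integer solutions with |y| ≤ 45.


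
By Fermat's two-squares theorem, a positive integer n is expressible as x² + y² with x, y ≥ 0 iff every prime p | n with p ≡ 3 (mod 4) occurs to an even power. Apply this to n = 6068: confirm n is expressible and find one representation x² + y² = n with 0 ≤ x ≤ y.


Step 1: Factor n = 6068 = 2^2 · 37 · 41.
Step 2: Check the mod-4 condition on each prime factor: 2 = 2 (special); 37 ≡ 1 (mod 4), exponent 1; 41 ≡ 1 (mod 4), exponent 1.
All primes ≡ 3 (mod 4) appear to even exponent (or don't appear), so by the two-squares theorem n IS expressible as a sum of two squares.
Step 3: Build a representation. Group n = k² · m with k = 2 and m = 37 · 41 = 1517 (a product of primes ≡ 1 (mod 4)); a representation of m scales to one of n via (k·x)² + (k·y)² = k²(x² + y²). Each prime p ≡ 1 (mod 4) is itself a sum of two squares; find a² by testing p − a² for a perfect square:
  37: 37 − 1² = 36 = 6² ⇒ 37 = 1² + 6².
  41: 41 − 1² = 40, 41 − 2² = 37, 41 − 3² = 32, 41 − 4² = 25 = 5² ⇒ 41 = 4² + 5².
  Combine using the Brahmagupta–Fibonacci identity (a² + b²)(c² + d²) = (ac − bd)² + (ad + bc)² = (ac + bd)² + (ad − bc)²:
  37 · 41 = 1517: from (1² + 6²)(4² + 5²), take (1·4 − 6·5, 1·5 + 6·4) = (4 − 30, 5 + 24) = (-26, 29); dropping signs (only squares matter) gives (26, 29); check 26² + 29² = 676 + 841 = 1517 ✓.
  Scale by k = 2: (2·26, 2·29) = (52, 58).
Step 4: Order so x ≤ y and verify: 52² + 58² = 2704 + 3364 = 6068 = n. ✓

n = 6068 = 52² + 58² (one valid representation with x ≤ y).


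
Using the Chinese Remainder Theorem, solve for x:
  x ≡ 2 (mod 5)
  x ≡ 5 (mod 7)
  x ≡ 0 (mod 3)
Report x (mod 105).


Moduli 5, 7, 3 are pairwise coprime; by CRT there is a unique solution modulo M = 5 · 7 · 3 = 105.
Solve pairwise, accumulating the modulus:
  Start with x ≡ 2 (mod 5).
  Combine with x ≡ 5 (mod 7): since gcd(5, 7) = 1, we get a unique residue mod 35.
    Write x = 2 + 5·t and substitute into x ≡ 5 (mod 7): 5·t ≡ 5 − 2 = 3 (mod 7).
    The inverse of 5 mod 7 is 3 (since 5·3 = 15 = 2·7 + 1), so t ≡ 3·3 = 9 ≡ 2 (mod 7).
    Then x = 2 + 5·2 = 12, valid modulo lcm(5, 7) = 35: x ≡ 12 (mod 35).
  Combine with x ≡ 0 (mod 3): since gcd(35, 3) = 1, we get a unique residue mod 105.
    Write x = 12 + 35·t and substitute into x ≡ 0 (mod 3): 35·t ≡ 0 − 12 = -12 (mod 3).
    Reduce coefficients mod 3: 2·t ≡ 0 (mod 3).
    The inverse of 2 mod 3 is 2 (since 2·2 = 4 = 1·3 + 1), so t ≡ 2·0 = 0 ≡ 0 (mod 3).
    Then x = 12 + 35·0 = 12, valid modulo lcm(35, 3) = 105: x ≡ 12 (mod 105).
Verify: 12 mod 5 = 2 ✓, 12 mod 7 = 5 ✓, 12 mod 3 = 0 ✓.

x ≡ 12 (mod 105).


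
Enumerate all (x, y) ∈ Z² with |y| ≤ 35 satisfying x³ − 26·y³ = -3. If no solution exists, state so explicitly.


The equation is x³ - 26y³ = -3. For fixed y, x³ = 26·y³ − 3, so a solution requires the RHS to be a perfect cube.
Strategy: iterate y from -35 to 35, compute RHS = 26·y³ − 3, and check whether it is a (positive or negative) perfect cube.
Check small values of y:
  y = 0: RHS = -3 is not a perfect cube.
  y = 1: RHS = 23 is not a perfect cube.
  y = -1: RHS = -29 is not a perfect cube.
  y = 2: RHS = 205 is not a perfect cube.
  y = -2: RHS = -211 is not a perfect cube.
  y = 3: RHS = 699 is not a perfect cube.
  y = -3: RHS = -705 is not a perfect cube.
Continuing the search up to |y| = 35 finds no solutions either.
No (x, y) in the scanned range satisfies the equation.

No integer solutions with |y| ≤ 35.


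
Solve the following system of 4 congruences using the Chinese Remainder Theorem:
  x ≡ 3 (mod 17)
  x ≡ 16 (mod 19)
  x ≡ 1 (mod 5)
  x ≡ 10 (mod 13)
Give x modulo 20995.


Product of moduli M = 17 · 19 · 5 · 13 = 20995.
Merge one congruence at a time:
  Start: x ≡ 3 (mod 17).
  Combine with x ≡ 16 (mod 19); new modulus lcm = 323.
    Write x = 3 + 17·t and substitute into x ≡ 16 (mod 19): 17·t ≡ 16 − 3 = 13 (mod 19).
    The inverse of 17 mod 19 is 9 (since 17·9 = 153 = 8·19 + 1), so t ≡ 9·13 = 117 ≡ 3 (mod 19).
    Then x = 3 + 17·3 = 54, valid modulo lcm(17, 19) = 323: x ≡ 54 (mod 323).
  Combine with x ≡ 1 (mod 5); new modulus lcm = 1615.
    Write x = 54 + 323·t and substitute into x ≡ 1 (mod 5): 323·t ≡ 1 − 54 = -53 (mod 5).
    Reduce coefficients mod 5: 3·t ≡ 2 (mod 5).
    The inverse of 3 mod 5 is 2 (since 3·2 = 6 = 1·5 + 1), so t ≡ 2·2 = 4 ≡ 4 (mod 5).
    Then x = 54 + 323·4 = 1346, valid modulo lcm(323, 5) = 1615: x ≡ 1346 (mod 1615).
  Combine with x ≡ 10 (mod 13); new modulus lcm = 20995.
    Write x = 1346 + 1615·t and substitute into x ≡ 10 (mod 13): 1615·t ≡ 10 − 1346 = -1336 (mod 13).
    Reduce coefficients mod 13: 3·t ≡ 3 (mod 13).
    The inverse of 3 mod 13 is 9 (since 3·9 = 27 = 2·13 + 1), so t ≡ 9·3 = 27 ≡ 1 (mod 13).
    Then x = 1346 + 1615·1 = 2961, valid modulo lcm(1615, 13) = 20995: x ≡ 2961 (mod 20995).
Verify against each original: 2961 mod 17 = 3, 2961 mod 19 = 16, 2961 mod 5 = 1, 2961 mod 13 = 10.

x ≡ 2961 (mod 20995).


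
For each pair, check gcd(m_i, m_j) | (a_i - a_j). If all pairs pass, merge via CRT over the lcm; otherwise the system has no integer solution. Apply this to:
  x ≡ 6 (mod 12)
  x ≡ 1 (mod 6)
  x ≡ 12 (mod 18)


Moduli 12, 6, 18 are not pairwise coprime, so CRT works modulo lcm(m_i) when all pairwise compatibility conditions hold.
Pairwise compatibility: gcd(m_i, m_j) must divide a_i - a_j for every pair.
Merge one congruence at a time:
  Start: x ≡ 6 (mod 12).
  Combine with x ≡ 1 (mod 6): gcd(12, 6) = 6, and 1 - 6 = -5 is NOT divisible by 6.
    ⇒ system is inconsistent (no integer solution).

No solution (the system is inconsistent).


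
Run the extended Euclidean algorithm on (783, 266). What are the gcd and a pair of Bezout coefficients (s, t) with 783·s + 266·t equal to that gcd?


Euclidean algorithm on (783, 266) — divide until remainder is 0:
  783 = 2 · 266 + 251
  266 = 1 · 251 + 15
  251 = 16 · 15 + 11
  15 = 1 · 11 + 4
  11 = 2 · 4 + 3
  4 = 1 · 3 + 1
  3 = 3 · 1 + 0
gcd(783, 266) = 1.
Track Bezout coefficients alongside the remainders: start with r₀ = 783 = a·1 + b·0 (s = 1, t = 0) and r₁ = 266 = a·0 + b·1 (s = 0, t = 1); each new remainder r_{k+1} = r_{k-1} − q_k·r_k inherits s_{k+1} = s_{k-1} − q_k·s_k, t_{k+1} = t_{k-1} − q_k·t_k, so r_k = a·s_k + b·t_k at every step:
  q = 2: r = 251, s = 1 − 2·0 = 1, t = 0 − 2·1 = -2  (check: 783·1 + 266·(-2) = 251)
  q = 1: r = 15, s = 0 − 1·1 = -1, t = 1 − 1·(-2) = 3  (check: 783·(-1) + 266·3 = 15)
  q = 16: r = 11, s = 1 − 16·(-1) = 17, t = -2 − 16·3 = -50  (check: 783·17 + 266·(-50) = 11)
  q = 1: r = 4, s = -1 − 1·17 = -18, t = 3 − 1·(-50) = 53  (check: 783·(-18) + 266·53 = 4)
  q = 2: r = 3, s = 17 − 2·(-18) = 53, t = -50 − 2·53 = -156  (check: 783·53 + 266·(-156) = 3)
  q = 1: r = 1, s = -18 − 1·53 = -71, t = 53 − 1·(-156) = 209  (check: 783·(-71) + 266·209 = 1)
The row with r = 1 (the gcd) gives the Bezout coefficients s = -71, t = 209.
Result: 783 · (-71) + 266 · (209) = 1.

gcd(783, 266) = 1; s = -71, t = 209 (check: 783·(-71) + 266·209 = 1).


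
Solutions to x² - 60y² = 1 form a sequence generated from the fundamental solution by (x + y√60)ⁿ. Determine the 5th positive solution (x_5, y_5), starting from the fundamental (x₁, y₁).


Step 1: Find the fundamental solution (x₁, y₁) of x² - 60y² = 1.
  Expand √60 as a continued fraction. a₀ = ⌊√60⌋ = 7; iterate m_{k+1} = d_k·a_k − m_k, d_{k+1} = (60 − m_{k+1}²)/d_k, a_{k+1} = ⌊(a₀ + m_{k+1})/d_{k+1}⌋ (starting m₀ = 0, d₀ = 1), with convergents p_k = a_k·p_{k-1} + p_{k-2}, q_k = a_k·q_{k-1} + q_{k-2} (p₋₁ = 1, q₋₁ = 0):
  k = 0: a₀ = 7; p₀/q₀ = 7/1; p₀² − 60·q₀² = 49 − 60 = -11.
  k = 1: m = 7, d = 11, a = ⌊(7 + 7)/11⌋ = 1; p/q = (1·7 + 1)/(1·1 + 0) = 8/1; p² − 60·q² = 64 − 60 = 4.
  k = 2: m = 4, d = 4, a = ⌊(7 + 4)/4⌋ = 2; p/q = (2·8 + 7)/(2·1 + 1) = 23/3; p² − 60·q² = 529 − 540 = -11.
  k = 3: m = 4, d = 11, a = ⌊(7 + 4)/11⌋ = 1; p/q = (1·23 + 8)/(1·3 + 1) = 31/4; p² − 60·q² = 961 − 960 = 1.
  The first convergent with p² − 60·q² = 1 gives the fundamental solution (x₁, y₁) = (31, 4).
Step 2: Apply the recurrence (x_{n+1}, y_{n+1}) = (x₁x_n + 60y₁y_n, x₁y_n + y₁x_n) repeatedly.
  From (x_1, y_1) = (31, 4): x_2 = 31·31 + 60·4·4 = 1921; y_2 = 31·4 + 4·31 = 248.
  From (x_2, y_2) = (1921, 248): x_3 = 31·1921 + 60·4·248 = 119071; y_3 = 31·248 + 4·1921 = 15372.
  From (x_3, y_3) = (119071, 15372): x_4 = 31·119071 + 60·4·15372 = 7380481; y_4 = 31·15372 + 4·119071 = 952816.
  From (x_4, y_4) = (7380481, 952816): x_5 = 31·7380481 + 60·4·952816 = 457470751; y_5 = 31·952816 + 4·7380481 = 59059220.
Step 3: Verify x_5² - 60·y_5² = 209279488020504001 - 209279488020504000 = 1 (should be 1). ✓

(x_1, y_1) = (31, 4); (x_5, y_5) = (457470751, 59059220).


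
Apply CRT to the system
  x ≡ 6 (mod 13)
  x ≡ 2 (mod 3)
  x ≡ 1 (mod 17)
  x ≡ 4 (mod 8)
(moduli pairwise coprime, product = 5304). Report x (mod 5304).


Product of moduli M = 13 · 3 · 17 · 8 = 5304.
Merge one congruence at a time:
  Start: x ≡ 6 (mod 13).
  Combine with x ≡ 2 (mod 3); new modulus lcm = 39.
    Write x = 6 + 13·t and substitute into x ≡ 2 (mod 3): 13·t ≡ 2 − 6 = -4 (mod 3).
    Reduce coefficients mod 3: 1·t ≡ 2 (mod 3).
    So t ≡ 2 (mod 3).
    Then x = 6 + 13·2 = 32, valid modulo lcm(13, 3) = 39: x ≡ 32 (mod 39).
  Combine with x ≡ 1 (mod 17); new modulus lcm = 663.
    Write x = 32 + 39·t and substitute into x ≡ 1 (mod 17): 39·t ≡ 1 − 32 = -31 (mod 17).
    Reduce coefficients mod 17: 5·t ≡ 3 (mod 17).
    The inverse of 5 mod 17 is 7 (since 5·7 = 35 = 2·17 + 1), so t ≡ 7·3 = 21 ≡ 4 (mod 17).
    Then x = 32 + 39·4 = 188, valid modulo lcm(39, 17) = 663: x ≡ 188 (mod 663).
  Combine with x ≡ 4 (mod 8); new modulus lcm = 5304.
    Write x = 188 + 663·t and substitute into x ≡ 4 (mod 8): 663·t ≡ 4 − 188 = -184 (mod 8).
    Reduce coefficients mod 8: 7·t ≡ 0 (mod 8).
    The inverse of 7 mod 8 is 7 (since 7·7 = 49 = 6·8 + 1), so t ≡ 7·0 = 0 ≡ 0 (mod 8).
    Then x = 188 + 663·0 = 188, valid modulo lcm(663, 8) = 5304: x ≡ 188 (mod 5304).
Verify against each original: 188 mod 13 = 6, 188 mod 3 = 2, 188 mod 17 = 1, 188 mod 8 = 4.

x ≡ 188 (mod 5304).


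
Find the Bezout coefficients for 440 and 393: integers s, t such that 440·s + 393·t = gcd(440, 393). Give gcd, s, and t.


Euclidean algorithm on (440, 393) — divide until remainder is 0:
  440 = 1 · 393 + 47
  393 = 8 · 47 + 17
  47 = 2 · 17 + 13
  17 = 1 · 13 + 4
  13 = 3 · 4 + 1
  4 = 4 · 1 + 0
gcd(440, 393) = 1.
Track Bezout coefficients alongside the remainders: start with r₀ = 440 = a·1 + b·0 (s = 1, t = 0) and r₁ = 393 = a·0 + b·1 (s = 0, t = 1); each new remainder r_{k+1} = r_{k-1} − q_k·r_k inherits s_{k+1} = s_{k-1} − q_k·s_k, t_{k+1} = t_{k-1} − q_k·t_k, so r_k = a·s_k + b·t_k at every step:
  q = 1: r = 47, s = 1 − 1·0 = 1, t = 0 − 1·1 = -1  (check: 440·1 + 393·(-1) = 47)
  q = 8: r = 17, s = 0 − 8·1 = -8, t = 1 − 8·(-1) = 9  (check: 440·(-8) + 393·9 = 17)
  q = 2: r = 13, s = 1 − 2·(-8) = 17, t = -1 − 2·9 = -19  (check: 440·17 + 393·(-19) = 13)
  q = 1: r = 4, s = -8 − 1·17 = -25, t = 9 − 1·(-19) = 28  (check: 440·(-25) + 393·28 = 4)
  q = 3: r = 1, s = 17 − 3·(-25) = 92, t = -19 − 3·28 = -103  (check: 440·92 + 393·(-103) = 1)
The row with r = 1 (the gcd) gives the Bezout coefficients s = 92, t = -103.
Result: 440 · (92) + 393 · (-103) = 1.

gcd(440, 393) = 1; s = 92, t = -103 (check: 440·92 + 393·(-103) = 1).


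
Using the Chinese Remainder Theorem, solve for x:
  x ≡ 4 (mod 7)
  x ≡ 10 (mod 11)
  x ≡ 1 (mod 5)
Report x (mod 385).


Moduli 7, 11, 5 are pairwise coprime; by CRT there is a unique solution modulo M = 7 · 11 · 5 = 385.
Solve pairwise, accumulating the modulus:
  Start with x ≡ 4 (mod 7).
  Combine with x ≡ 10 (mod 11): since gcd(7, 11) = 1, we get a unique residue mod 77.
    Write x = 4 + 7·t and substitute into x ≡ 10 (mod 11): 7·t ≡ 10 − 4 = 6 (mod 11).
    The inverse of 7 mod 11 is 8 (since 7·8 = 56 = 5·11 + 1), so t ≡ 8·6 = 48 ≡ 4 (mod 11).
    Then x = 4 + 7·4 = 32, valid modulo lcm(7, 11) = 77: x ≡ 32 (mod 77).
  Combine with x ≡ 1 (mod 5): since gcd(77, 5) = 1, we get a unique residue mod 385.
    Write x = 32 + 77·t and substitute into x ≡ 1 (mod 5): 77·t ≡ 1 − 32 = -31 (mod 5).
    Reduce coefficients mod 5: 2·t ≡ 4 (mod 5).
    The inverse of 2 mod 5 is 3 (since 2·3 = 6 = 1·5 + 1), so t ≡ 3·4 = 12 ≡ 2 (mod 5).
    Then x = 32 + 77·2 = 186, valid modulo lcm(77, 5) = 385: x ≡ 186 (mod 385).
Verify: 186 mod 7 = 4 ✓, 186 mod 11 = 10 ✓, 186 mod 5 = 1 ✓.

x ≡ 186 (mod 385).


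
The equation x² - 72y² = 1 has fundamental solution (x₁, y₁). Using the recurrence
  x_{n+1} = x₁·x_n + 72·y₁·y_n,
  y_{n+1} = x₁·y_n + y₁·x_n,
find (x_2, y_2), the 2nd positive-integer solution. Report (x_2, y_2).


Step 1: Find the fundamental solution (x₁, y₁) of x² - 72y² = 1.
  Expand √72 as a continued fraction. a₀ = ⌊√72⌋ = 8; iterate m_{k+1} = d_k·a_k − m_k, d_{k+1} = (72 − m_{k+1}²)/d_k, a_{k+1} = ⌊(a₀ + m_{k+1})/d_{k+1}⌋ (starting m₀ = 0, d₀ = 1), with convergents p_k = a_k·p_{k-1} + p_{k-2}, q_k = a_k·q_{k-1} + q_{k-2} (p₋₁ = 1, q₋₁ = 0):
  k = 0: a₀ = 8; p₀/q₀ = 8/1; p₀² − 72·q₀² = 64 − 72 = -8.
  k = 1: m = 8, d = 8, a = ⌊(8 + 8)/8⌋ = 2; p/q = (2·8 + 1)/(2·1 + 0) = 17/2; p² − 72·q² = 289 − 288 = 1.
  The first convergent with p² − 72·q² = 1 gives the fundamental solution (x₁, y₁) = (17, 2).
Step 2: Apply the recurrence (x_{n+1}, y_{n+1}) = (x₁x_n + 72y₁y_n, x₁y_n + y₁x_n) repeatedly.
  From (x_1, y_1) = (17, 2): x_2 = 17·17 + 72·2·2 = 577; y_2 = 17·2 + 2·17 = 68.
Step 3: Verify x_2² - 72·y_2² = 332929 - 332928 = 1 (should be 1). ✓

(x_1, y_1) = (17, 2); (x_2, y_2) = (577, 68).


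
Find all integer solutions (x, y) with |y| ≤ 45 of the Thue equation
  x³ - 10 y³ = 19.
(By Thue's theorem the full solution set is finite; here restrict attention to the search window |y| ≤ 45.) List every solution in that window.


The equation is x³ - 10y³ = 19. For fixed y, x³ = 10·y³ + 19, so a solution requires the RHS to be a perfect cube.
Strategy: iterate y from -45 to 45, compute RHS = 10·y³ + 19, and check whether it is a (positive or negative) perfect cube.
Check small values of y:
  y = 0: RHS = 19 is not a perfect cube.
  y = 1: RHS = 29 is not a perfect cube.
  y = -1: RHS = 9 is not a perfect cube.
  y = 2: RHS = 99 is not a perfect cube.
  y = -2: RHS = -61 is not a perfect cube.
  y = 3: RHS = 289 is not a perfect cube.
  y = -3: RHS = -251 is not a perfect cube.
Continuing the search up to |y| = 45 finds no solutions either.
No (x, y) in the scanned range satisfies the equation.

No integer solutions with |y| ≤ 45.


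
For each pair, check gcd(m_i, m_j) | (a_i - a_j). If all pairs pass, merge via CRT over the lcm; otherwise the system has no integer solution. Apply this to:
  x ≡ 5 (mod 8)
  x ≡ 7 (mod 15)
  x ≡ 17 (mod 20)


Moduli 8, 15, 20 are not pairwise coprime, so CRT works modulo lcm(m_i) when all pairwise compatibility conditions hold.
Pairwise compatibility: gcd(m_i, m_j) must divide a_i - a_j for every pair.
Merge one congruence at a time:
  Start: x ≡ 5 (mod 8).
  Combine with x ≡ 7 (mod 15): gcd(8, 15) = 1; 7 - 5 = 2, which IS divisible by 1, so compatible.
    Write x = 5 + 8·t and substitute into x ≡ 7 (mod 15): 8·t ≡ 7 − 5 = 2 (mod 15).
    The inverse of 8 mod 15 is 2 (since 8·2 = 16 = 1·15 + 1), so t ≡ 2·2 = 4 ≡ 4 (mod 15).
    Then x = 5 + 8·4 = 37, valid modulo lcm(8, 15) = 120: x ≡ 37 (mod 120).
  Combine with x ≡ 17 (mod 20): gcd(120, 20) = 20; 17 - 37 = -20, which IS divisible by 20, so compatible.
    Write x = 37 + 120·t and substitute into x ≡ 17 (mod 20): 120·t ≡ 17 − 37 = -20 (mod 20).
    Divide the congruence (and modulus) by g = 20: 6·t ≡ -1 (mod 1).
    Modulo 1 every t works; take t = 0.
    Then x = 37 + 120·0 = 37, valid modulo lcm(120, 20) = 120: x ≡ 37 (mod 120).
Verify: 37 mod 8 = 5, 37 mod 15 = 7, 37 mod 20 = 17.

x ≡ 37 (mod 120).
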